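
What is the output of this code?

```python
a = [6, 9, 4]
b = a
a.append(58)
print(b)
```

Key concept: basic list aliasing.
Step by step:
`a = [6, 9, 4]` → a = [6, 9, 4]
`b = a` → b = [6, 9, 4] (same object as a)
`a.append(58)` → a = [6, 9, 4, 58] (same object as b); b = [6, 9, 4, 58] (same object as a)
`print(b)` → prints [6, 9, 4, 58]

Answer: [6, 9, 4, 58]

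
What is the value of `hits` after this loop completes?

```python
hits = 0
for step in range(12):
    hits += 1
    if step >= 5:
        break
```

Loop breaks when step reaches 5, hits is 6
`hits` takes the values: 0 → 1 → 2 → 3 → 4 → 5 → 6

Answer: 6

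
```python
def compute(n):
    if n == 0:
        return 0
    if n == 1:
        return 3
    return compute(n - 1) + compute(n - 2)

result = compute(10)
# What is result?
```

Build up from base cases: compute(0)=0, compute(1)=3, compute(2)=3, compute(3)=6, compute(4)=9, compute(5)=15, compute(6)=24, ..., compute(10)=165

Answer: 165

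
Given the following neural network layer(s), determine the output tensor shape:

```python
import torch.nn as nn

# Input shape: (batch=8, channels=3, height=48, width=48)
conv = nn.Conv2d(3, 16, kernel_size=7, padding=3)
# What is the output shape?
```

Input: (8, 3, 48, 48) -> Output: (8, 16, 48, 48)

Answer: (8, 16, 48, 48)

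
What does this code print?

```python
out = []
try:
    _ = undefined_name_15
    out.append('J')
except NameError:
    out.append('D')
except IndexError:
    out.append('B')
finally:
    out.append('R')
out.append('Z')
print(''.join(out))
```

Execution trace: 'D' (except NameError) → 'R' (finally) → 'Z' (after the try/except). Output: DRZ

Answer: DRZ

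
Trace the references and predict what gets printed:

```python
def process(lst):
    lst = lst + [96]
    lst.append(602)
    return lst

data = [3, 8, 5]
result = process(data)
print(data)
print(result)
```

Key concept: rebinding parameter vs mutation.
Step by step:
`data = [3, 8, 5]` → data = [3, 8, 5]
`result = process(data)` → result = [3, 8, 5, 96, 602]
`print(data)` → prints [3, 8, 5]
`print(result)` → prints [3, 8, 5, 96, 602]

Answer:
[3, 8, 5]
[3, 8, 5, 96, 602]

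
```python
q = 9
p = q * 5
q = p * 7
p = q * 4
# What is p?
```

Trace:
`q = 9` → q = 9
`p = q * 5` → p = 45
`q = p * 7` → q = 315
`p = q * 4` → p = 1260
So p = 1260

Answer: 1260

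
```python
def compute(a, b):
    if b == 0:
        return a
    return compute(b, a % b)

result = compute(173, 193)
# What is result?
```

compute(173, 193) -> compute(193, 173) -> compute(173, 20) -> compute(20, 13) -> compute(13, 7) -> compute(7, 6) -> compute(6, 1) -> compute(1, 0) -> 1

Answer: 1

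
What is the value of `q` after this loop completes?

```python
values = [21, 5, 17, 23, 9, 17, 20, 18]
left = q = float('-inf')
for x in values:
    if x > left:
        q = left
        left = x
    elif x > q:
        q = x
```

Second largest (with repeats) in [21, 5, 17, 23, 9, 17, 20, 18]
`q` takes the values: -inf → 5 → 17 → 21

Answer: 21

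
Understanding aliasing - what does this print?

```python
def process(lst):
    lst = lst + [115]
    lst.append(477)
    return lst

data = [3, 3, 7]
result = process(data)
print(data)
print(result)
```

Key concept: rebinding parameter vs mutation.
Step by step:
`data = [3, 3, 7]` → data = [3, 3, 7]
`result = process(data)` → result = [3, 3, 7, 115, 477]
`print(data)` → prints [3, 3, 7]
`print(result)` → prints [3, 3, 7, 115, 477]

Answer:
[3, 3, 7]
[3, 3, 7, 115, 477]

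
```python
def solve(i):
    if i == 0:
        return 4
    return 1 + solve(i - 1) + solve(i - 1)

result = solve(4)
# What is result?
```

solve(i) = 1 + 2·solve(i-1), solve(0)=4. Closed form: (4+1)·2^4 - 1 = 79.

Answer: 79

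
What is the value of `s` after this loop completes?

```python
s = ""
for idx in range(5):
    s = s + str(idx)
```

Concatenate digits 0 to 4
`s` takes the values: "" → "0" → "01" → "012" → "0123" → "01234"

Answer: "01234"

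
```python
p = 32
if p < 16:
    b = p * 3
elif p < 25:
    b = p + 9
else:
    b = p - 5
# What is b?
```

Trace:
`p = 32` → p = 32
`if p < 16: ...` → p < 16 is False, p < 25 is False, take else branch → b = 27
So b = 27

Answer: 27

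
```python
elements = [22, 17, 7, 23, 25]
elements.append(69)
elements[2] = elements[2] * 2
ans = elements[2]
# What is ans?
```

Trace:
`elements = [22, 17, 7, 23, 25]` → elements = [22, 17, 7, 23, 25]
`elements.append(69)` → elements = [22, 17, 7, 23, 25, 69]
`elements[2] = elements[2] * 2` → elements = [22, 17, 14, 23, 25, 69]
`ans = elements[2]` → ans = 14
So ans = 14

Answer: 14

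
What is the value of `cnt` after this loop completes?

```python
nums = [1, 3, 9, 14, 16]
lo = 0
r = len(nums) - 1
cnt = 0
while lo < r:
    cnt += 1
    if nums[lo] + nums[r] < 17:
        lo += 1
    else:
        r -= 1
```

Steps to find pair summing to 17
`cnt` takes the values: 0 → 1 → 2 → 3 → 4

Answer: 4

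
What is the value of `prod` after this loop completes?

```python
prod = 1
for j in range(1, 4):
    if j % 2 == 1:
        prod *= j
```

Product of odd numbers 1 to 3
`prod` takes the values: 1 → 3

Answer: 3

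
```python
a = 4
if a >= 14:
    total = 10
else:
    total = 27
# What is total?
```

Trace:
`a = 4` → a = 4
`if a >= 14: ...` → a >= 14 is False, take else branch → total = 27
So total = 27

Answer: 27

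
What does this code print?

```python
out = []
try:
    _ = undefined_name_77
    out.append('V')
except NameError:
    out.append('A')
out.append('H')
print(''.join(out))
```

Execution trace: 'A' (except NameError) → 'H' (after the try/except). Output: AH

Answer: AH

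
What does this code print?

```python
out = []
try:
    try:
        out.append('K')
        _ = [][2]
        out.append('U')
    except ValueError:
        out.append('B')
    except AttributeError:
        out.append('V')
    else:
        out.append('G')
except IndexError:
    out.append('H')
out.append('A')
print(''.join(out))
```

Execution trace: 'K' (try body) → 'H' (outer except IndexError) → 'A' (after the try/except). Output: KHA

Answer: KHA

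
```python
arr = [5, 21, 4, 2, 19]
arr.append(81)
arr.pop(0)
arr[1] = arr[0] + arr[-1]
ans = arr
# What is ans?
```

Trace:
`arr = [5, 21, 4, 2, 19]` → arr = [5, 21, 4, 2, 19]
`arr.append(81)` → arr = [5, 21, 4, 2, 19, 81]
`arr.pop(0)` → arr = [21, 4, 2, 19, 81]
`arr[1] = arr[0] + arr[-1]` → arr = [21, 102, 2, 19, 81]
`ans = arr` → ans = [21, 102, 2, 19, 81]
So ans = [21, 102, 2, 19, 81]

Answer: [21, 102, 2, 19, 81]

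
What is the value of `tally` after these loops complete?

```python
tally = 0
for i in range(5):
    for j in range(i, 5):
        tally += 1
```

Upper triangle: 5 + 4 + ... + 1
`tally` takes the values: 0 → 1 → 2 → 3 → 4 → 5 → 6 → 7 → 8 → 9 → 10 → 11 → 12 → 13 → 14 → 15

Answer: 15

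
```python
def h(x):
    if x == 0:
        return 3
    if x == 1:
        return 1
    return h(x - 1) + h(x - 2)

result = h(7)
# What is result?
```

Build up from base cases: h(0)=3, h(1)=1, h(2)=4, h(3)=5, h(4)=9, h(5)=14, h(6)=23, ..., h(7)=37

Answer: 37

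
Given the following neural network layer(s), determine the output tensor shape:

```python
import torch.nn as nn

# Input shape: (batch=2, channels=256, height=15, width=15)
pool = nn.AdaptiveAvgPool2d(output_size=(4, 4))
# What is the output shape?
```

Input: (2, 256, 15, 15) -> Output: (2, 256, 4, 4)

Answer: (2, 256, 4, 4)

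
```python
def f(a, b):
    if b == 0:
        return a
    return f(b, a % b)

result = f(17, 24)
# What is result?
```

f(17, 24) -> f(24, 17) -> f(17, 7) -> f(7, 3) -> f(3, 1) -> f(1, 0) -> 1

Answer: 1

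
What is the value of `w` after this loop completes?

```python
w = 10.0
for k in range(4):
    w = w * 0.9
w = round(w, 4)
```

Exponential decay: 10.0 * 0.9^4
`w` takes the values: 10.0 → 9.0 → 8.1 → 7.29 → 6.561

Answer: 6.561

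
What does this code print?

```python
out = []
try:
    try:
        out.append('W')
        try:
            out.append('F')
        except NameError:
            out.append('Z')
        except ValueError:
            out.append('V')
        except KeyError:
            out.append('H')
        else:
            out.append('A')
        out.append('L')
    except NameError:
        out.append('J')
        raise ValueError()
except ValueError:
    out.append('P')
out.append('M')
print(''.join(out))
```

Execution trace: 'W' (try body) → 'F' (inner try body, no exception) → 'A' (inner else) → 'L' (try body, no exception) → 'M' (after the try/except). Output: WFALM

Answer: WFALM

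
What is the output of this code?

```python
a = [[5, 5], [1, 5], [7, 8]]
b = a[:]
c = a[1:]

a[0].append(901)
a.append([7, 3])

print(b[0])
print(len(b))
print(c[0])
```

Key concept: slice with nested mutation.
Step by step:
`a = [[5, 5], [1, 5], [7, 8]]` → a = [[5, 5], [1, 5], [7, 8]]
`b = a[:]` → b = [[5, 5], [1, 5], [7, 8]]
`c = a[1:]` → c = [[1, 5], [7, 8]]
`a[0].append(901)` → a = [[5, 5, 901], [1, 5], [7, 8]]; b = [[5, 5, 901], [1, 5], [7, 8]]
`a.append([7, 3])` → a = [[5, 5, 901], [1, 5], [7, 8], [7, 3]]
`print(b[0])` → prints [5, 5, 901]
`print(len(b))` → prints 3
`print(c[0])` → prints [1, 5]

Answer:
[5, 5, 901]
3
[1, 5]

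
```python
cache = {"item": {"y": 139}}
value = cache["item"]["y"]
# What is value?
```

Trace:
`cache = {"item": {"y": 139}}` → cache = {'item': {'y': 139}}
`value = cache["item"]["y"]` → value = 139
So value = 139

Answer: 139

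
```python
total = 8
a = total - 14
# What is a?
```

Trace:
`total = 8` → total = 8
`a = total - 14` → a = -6
So a = -6

Answer: -6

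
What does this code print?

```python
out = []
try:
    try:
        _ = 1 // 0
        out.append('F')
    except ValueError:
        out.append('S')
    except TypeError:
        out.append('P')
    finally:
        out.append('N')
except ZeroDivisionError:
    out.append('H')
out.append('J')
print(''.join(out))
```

Execution trace: 'N' (finally) → 'H' (outer except ZeroDivisionError) → 'J' (after the try/except). Output: NHJ

Answer: NHJ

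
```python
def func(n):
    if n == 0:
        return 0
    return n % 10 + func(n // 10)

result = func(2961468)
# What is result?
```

Sum of digits of 2961468: 8 + 6 + 4 + 1 + 6 + 9 + 2 = 36

Answer: 36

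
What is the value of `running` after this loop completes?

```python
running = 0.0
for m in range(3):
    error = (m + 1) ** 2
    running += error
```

Sum of squared losses 1² + 2² + ... + 3²
`running` takes the values: 0.0 → 1.0 → 5.0 → 14.0

Answer: 14.0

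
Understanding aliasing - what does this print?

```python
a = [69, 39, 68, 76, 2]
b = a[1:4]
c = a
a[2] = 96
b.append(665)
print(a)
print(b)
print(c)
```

Key concept: slice vs alias.
Step by step:
`a = [69, 39, 68, 76, 2]` → a = [69, 39, 68, 76, 2]
`b = a[1:4]` → b = [39, 68, 76]
`c = a` → c = [69, 39, 68, 76, 2] (same object as a)
`a[2] = 96` → a = [69, 39, 96, 76, 2] (same object as c); c = [69, 39, 96, 76, 2] (same object as a)
`b.append(665)` → b = [39, 68, 76, 665]
`print(a)` → prints [69, 39, 96, 76, 2]
`print(b)` → prints [39, 68, 76, 665]
`print(c)` → prints [69, 39, 96, 76, 2]

Answer:
[69, 39, 96, 76, 2]
[39, 68, 76, 665]
[69, 39, 96, 76, 2]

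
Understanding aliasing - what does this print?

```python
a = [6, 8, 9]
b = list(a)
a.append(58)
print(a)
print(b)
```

Key concept: list() constructor creates copy.
Step by step:
`a = [6, 8, 9]` → a = [6, 8, 9]
`b = list(a)` → b = [6, 8, 9]
`a.append(58)` → a = [6, 8, 9, 58]
`print(a)` → prints [6, 8, 9, 58]
`print(b)` → prints [6, 8, 9]

Answer:
[6, 8, 9, 58]
[6, 8, 9]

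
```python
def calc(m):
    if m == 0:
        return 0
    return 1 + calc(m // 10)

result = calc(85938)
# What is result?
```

Count of digits of 85938: 5

Answer: 5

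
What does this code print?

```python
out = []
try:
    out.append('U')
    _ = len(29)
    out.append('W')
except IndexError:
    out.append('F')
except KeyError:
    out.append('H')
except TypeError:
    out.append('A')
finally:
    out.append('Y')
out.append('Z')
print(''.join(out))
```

Execution trace: 'U' (try body) → 'A' (except TypeError) → 'Y' (finally) → 'Z' (after the try/except). Output: UAYZ

Answer: UAYZ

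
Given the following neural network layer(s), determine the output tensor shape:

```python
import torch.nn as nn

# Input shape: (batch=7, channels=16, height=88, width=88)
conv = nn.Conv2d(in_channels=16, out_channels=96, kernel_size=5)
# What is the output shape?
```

Input: (7, 16, 88, 88) -> Output: (7, 96, 84, 84)

Answer: (7, 96, 84, 84)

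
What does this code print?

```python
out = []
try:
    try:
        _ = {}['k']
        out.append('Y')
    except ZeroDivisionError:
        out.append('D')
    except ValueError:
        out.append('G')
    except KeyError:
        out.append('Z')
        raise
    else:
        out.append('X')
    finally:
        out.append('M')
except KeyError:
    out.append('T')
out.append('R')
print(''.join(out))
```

Execution trace: 'Z' (inner except KeyError) → 'M' (inner finally) → 'T' (outer except KeyError) → 'R' (after the try/except). Output: ZMTR

Answer: ZMTR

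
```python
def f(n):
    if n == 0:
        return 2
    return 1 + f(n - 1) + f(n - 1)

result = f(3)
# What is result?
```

f(n) = 1 + 2·f(n-1), f(0)=2. Closed form: (2+1)·2^3 - 1 = 23.

Answer: 23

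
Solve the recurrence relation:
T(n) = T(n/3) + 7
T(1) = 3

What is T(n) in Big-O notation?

Each step divides n by 3 and adds 7. After log_3(n) steps we reach T(1)=3. So T(n) = 7·log_3(n) + 3 = O(log n).

Answer: O(log n)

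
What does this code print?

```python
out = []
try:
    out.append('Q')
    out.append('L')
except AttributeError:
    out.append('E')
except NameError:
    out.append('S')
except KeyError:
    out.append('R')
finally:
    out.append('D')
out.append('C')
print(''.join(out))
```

Execution trace: 'Q' (try body) → 'L' (try body, no exception) → 'D' (finally) → 'C' (after the try/except). Output: QLDC

Answer: QLDC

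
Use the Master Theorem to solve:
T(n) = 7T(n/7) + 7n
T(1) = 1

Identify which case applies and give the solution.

a=7, b=7, f(n)=7n. log_7(7) = 1. Since c=1 = 1, Case 2 applies: T(n) = Θ(n^log_b(a) · log n) = O(n log n).

Answer: O(n log n) - Case 2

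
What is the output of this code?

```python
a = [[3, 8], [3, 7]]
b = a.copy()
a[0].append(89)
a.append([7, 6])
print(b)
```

Key concept: shallow copy with nested lists.
Step by step:
`a = [[3, 8], [3, 7]]` → a = [[3, 8], [3, 7]]
`b = a.copy()` → b = [[3, 8], [3, 7]]
`a[0].append(89)` → a = [[3, 8, 89], [3, 7]]; b = [[3, 8, 89], [3, 7]]
`a.append([7, 6])` → a = [[3, 8, 89], [3, 7], [7, 6]]
`print(b)` → prints [[3, 8, 89], [3, 7]]

Answer: [[3, 8, 89], [3, 7]]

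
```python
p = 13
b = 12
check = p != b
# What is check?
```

Trace:
`p = 13` → p = 13
`b = 12` → b = 12
`check = p != b` → check = True
So check = True

Answer: True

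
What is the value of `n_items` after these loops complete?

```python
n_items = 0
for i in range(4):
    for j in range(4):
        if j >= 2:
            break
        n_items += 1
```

Inner breaks at 2, outer runs 4 times
`n_items` takes the values: 0 → 1 → 2 → 3 → 4 → 5 → 6 → 7 → 8

Answer: 8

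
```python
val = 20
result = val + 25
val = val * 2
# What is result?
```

Trace:
`val = 20` → val = 20
`result = val + 25` → result = 45
`val = val * 2` → val = 40
So result = 45

Answer: 45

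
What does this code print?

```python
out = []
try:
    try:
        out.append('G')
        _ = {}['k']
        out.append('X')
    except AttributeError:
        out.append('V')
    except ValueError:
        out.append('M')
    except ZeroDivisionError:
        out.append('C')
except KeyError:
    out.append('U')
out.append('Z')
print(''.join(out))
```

Execution trace: 'G' (try body) → 'U' (outer except KeyError) → 'Z' (after the try/except). Output: GUZ

Answer: GUZ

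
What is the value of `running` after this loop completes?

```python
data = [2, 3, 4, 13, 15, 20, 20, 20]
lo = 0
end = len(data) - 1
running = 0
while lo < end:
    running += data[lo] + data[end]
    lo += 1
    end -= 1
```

Sum of pairs from ends
`running` takes the values: 0 → 22 → 45 → 69 → 97

Answer: 97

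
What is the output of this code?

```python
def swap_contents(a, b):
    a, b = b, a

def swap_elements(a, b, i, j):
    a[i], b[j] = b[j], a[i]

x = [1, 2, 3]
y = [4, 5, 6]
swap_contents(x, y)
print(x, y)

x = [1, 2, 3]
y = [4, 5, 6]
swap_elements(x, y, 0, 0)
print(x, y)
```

Key concept: parameter rebinding vs mutation.
Step by step:
`x = [1, 2, 3]` → x = [1, 2, 3]
`y = [4, 5, 6]` → y = [4, 5, 6]
`swap_contents(x, y)` → no visible change to tracked variables
`print(x, y)` → prints [1, 2, 3] [4, 5, 6]
`x = [1, 2, 3]` → x = [1, 2, 3]
`y = [4, 5, 6]` → y = [4, 5, 6]
`swap_elements(x, y, 0, 0)` → x = [4, 2, 3]; y = [1, 5, 6]
`print(x, y)` → prints [4, 2, 3] [1, 5, 6]

Answer:
[1, 2, 3] [4, 5, 6]
[4, 2, 3] [1, 5, 6]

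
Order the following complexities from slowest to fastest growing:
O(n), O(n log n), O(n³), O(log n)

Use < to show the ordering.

Ordered by growth rate: O(log n) < O(n) < O(n log n) < O(n³)

Answer: O(log n) < O(n) < O(n log n) < O(n³)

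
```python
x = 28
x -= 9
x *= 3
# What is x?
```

Trace:
`x = 28` → x = 28
`x -= 9` → x = 19
`x *= 3` → x = 57
So x = 57

Answer: 57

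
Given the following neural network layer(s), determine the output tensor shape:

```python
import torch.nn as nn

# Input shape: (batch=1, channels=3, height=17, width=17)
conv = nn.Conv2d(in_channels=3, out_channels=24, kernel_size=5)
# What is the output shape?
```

Input: (1, 3, 17, 17) -> Output: (1, 24, 13, 13)

Answer: (1, 24, 13, 13)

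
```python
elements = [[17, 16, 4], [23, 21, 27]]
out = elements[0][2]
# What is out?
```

Trace:
`elements = [[17, 16, 4], [23, 21, 27]]` → elements = [[17, 16, 4], [23, 21, 27]]
`out = elements[0][2]` → out = 4
So out = 4

Answer: 4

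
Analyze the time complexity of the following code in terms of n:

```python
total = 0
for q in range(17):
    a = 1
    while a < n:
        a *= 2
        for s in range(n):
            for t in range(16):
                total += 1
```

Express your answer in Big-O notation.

Each loop level contributes: 1 × log n × n × 1. Multiplying the contributions gives O(n log n).

Answer: O(n log n)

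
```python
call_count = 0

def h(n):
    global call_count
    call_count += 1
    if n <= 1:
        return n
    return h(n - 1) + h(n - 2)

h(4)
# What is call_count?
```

Calls(n) = 1 + Calls(n-1) + Calls(n-2); Calls(0)=Calls(1)=1. For n=4 this gives 9.

Answer: 9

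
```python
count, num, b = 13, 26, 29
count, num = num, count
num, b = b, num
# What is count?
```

Trace:
`count, num, b = 13, 26, 29` → count = 13; num = 26; b = 29
`count, num = num, count` → count = 26; num = 13
`num, b = b, num` → num = 29; b = 13
So count = 26

Answer: 26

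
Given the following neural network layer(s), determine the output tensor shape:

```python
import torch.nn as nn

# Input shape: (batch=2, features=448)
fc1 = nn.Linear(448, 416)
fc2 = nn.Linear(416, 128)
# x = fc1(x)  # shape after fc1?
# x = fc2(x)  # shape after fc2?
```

Input: (2, 448) -> after fc1: (2, 416) -> Output: (2, 128)

Answer: (2, 128)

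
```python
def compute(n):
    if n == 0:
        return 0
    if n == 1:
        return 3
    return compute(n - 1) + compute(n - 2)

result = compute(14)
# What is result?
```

Build up from base cases: compute(0)=0, compute(1)=3, compute(2)=3, compute(3)=6, compute(4)=9, compute(5)=15, compute(6)=24, ..., compute(14)=1131

Answer: 1131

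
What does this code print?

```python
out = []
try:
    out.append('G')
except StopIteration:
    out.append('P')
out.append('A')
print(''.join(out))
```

Execution trace: 'G' (try body, no exception) → 'A' (after the try/except). Output: GA

Answer: GA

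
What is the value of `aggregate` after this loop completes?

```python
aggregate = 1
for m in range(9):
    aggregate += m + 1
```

Start at 1, add 1 to 9 = 46
`aggregate` takes the values: 1 → 2 → 4 → 7 → 11 → 16 → 22 → 29 → 37 → 46

Answer: 46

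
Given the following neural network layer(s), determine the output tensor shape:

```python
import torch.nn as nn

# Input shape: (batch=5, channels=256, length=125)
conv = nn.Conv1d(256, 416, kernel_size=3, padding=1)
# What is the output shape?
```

Input: (5, 256, 125) -> Output: (5, 416, 125)

Answer: (5, 416, 125)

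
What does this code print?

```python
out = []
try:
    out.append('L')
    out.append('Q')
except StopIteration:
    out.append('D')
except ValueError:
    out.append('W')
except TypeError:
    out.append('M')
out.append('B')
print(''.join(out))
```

Execution trace: 'L' (try body) → 'Q' (try body, no exception) → 'B' (after the try/except). Output: LQB

Answer: LQB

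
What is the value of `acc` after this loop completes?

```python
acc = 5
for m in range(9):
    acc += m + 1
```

Start at 5, add 1 to 9 = 50
`acc` takes the values: 5 → 6 → 8 → 11 → 15 → 20 → 26 → 33 → 41 → 50

Answer: 50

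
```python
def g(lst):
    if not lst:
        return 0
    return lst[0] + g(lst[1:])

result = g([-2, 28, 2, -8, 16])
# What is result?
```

(-2) + 28 + 2 + (-8) + 16 + 0 = 36

Answer: 36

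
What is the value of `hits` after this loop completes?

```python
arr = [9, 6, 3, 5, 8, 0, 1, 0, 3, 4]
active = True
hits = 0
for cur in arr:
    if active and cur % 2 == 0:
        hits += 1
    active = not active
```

Count even values at even positions
`hits` takes the values: 0 → 1

Answer: 1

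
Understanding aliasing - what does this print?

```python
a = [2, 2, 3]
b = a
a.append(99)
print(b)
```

Key concept: basic list aliasing.
Step by step:
`a = [2, 2, 3]` → a = [2, 2, 3]
`b = a` → b = [2, 2, 3] (same object as a)
`a.append(99)` → a = [2, 2, 3, 99] (same object as b); b = [2, 2, 3, 99] (same object as a)
`print(b)` → prints [2, 2, 3, 99]

Answer: [2, 2, 3, 99]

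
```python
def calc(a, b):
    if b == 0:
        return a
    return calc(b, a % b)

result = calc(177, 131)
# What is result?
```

calc(177, 131) -> calc(131, 46) -> calc(46, 39) -> calc(39, 7) -> calc(7, 4) -> calc(4, 3) -> calc(3, 1) -> calc(1, 0) -> 1

Answer: 1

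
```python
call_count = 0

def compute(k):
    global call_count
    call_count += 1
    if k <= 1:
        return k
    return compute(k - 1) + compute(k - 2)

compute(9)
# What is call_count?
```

Calls(k) = 1 + Calls(k-1) + Calls(k-2); Calls(0)=Calls(1)=1. For k=9 this gives 109.

Answer: 109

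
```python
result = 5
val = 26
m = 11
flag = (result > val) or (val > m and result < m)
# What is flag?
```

Trace:
`result = 5` → result = 5
`val = 26` → val = 26
`m = 11` → m = 11
`flag = (result > val) or (val > m and result < m)` → flag = True
So flag = True

Answer: True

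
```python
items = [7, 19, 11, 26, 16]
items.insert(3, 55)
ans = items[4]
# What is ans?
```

Trace:
`items = [7, 19, 11, 26, 16]` → items = [7, 19, 11, 26, 16]
`items.insert(3, 55)` → items = [7, 19, 11, 55, 26, 16]
`ans = items[4]` → ans = 26
So ans = 26

Answer: 26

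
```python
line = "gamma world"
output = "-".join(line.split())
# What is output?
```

Trace:
`line = "gamma world"` → line = 'gamma world'
`output = "-".join(line.split())` → output = 'gamma-world'
So output = 'gamma-world'

Answer: 'gamma-world'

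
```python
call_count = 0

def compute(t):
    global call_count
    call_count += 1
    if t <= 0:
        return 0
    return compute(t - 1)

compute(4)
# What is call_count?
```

Linear recursion stepping by 1: 5 calls from t=4 down to ≤0.

Answer: 5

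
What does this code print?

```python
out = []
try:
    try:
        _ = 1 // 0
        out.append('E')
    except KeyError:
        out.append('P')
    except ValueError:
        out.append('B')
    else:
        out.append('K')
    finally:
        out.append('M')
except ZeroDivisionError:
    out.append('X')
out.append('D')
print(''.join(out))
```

Execution trace: 'M' (finally) → 'X' (outer except ZeroDivisionError) → 'D' (after the try/except). Output: MXD

Answer: MXD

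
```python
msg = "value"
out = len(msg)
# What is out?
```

Trace:
`msg = "value"` → msg = 'value'
`out = len(msg)` → out = 5
So out = 5

Answer: 5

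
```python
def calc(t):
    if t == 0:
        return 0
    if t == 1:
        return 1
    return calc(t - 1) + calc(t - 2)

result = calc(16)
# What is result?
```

Build up from base cases: calc(0)=0, calc(1)=1, calc(2)=1, calc(3)=2, calc(4)=3, calc(5)=5, calc(6)=8, ..., calc(16)=987

Answer: 987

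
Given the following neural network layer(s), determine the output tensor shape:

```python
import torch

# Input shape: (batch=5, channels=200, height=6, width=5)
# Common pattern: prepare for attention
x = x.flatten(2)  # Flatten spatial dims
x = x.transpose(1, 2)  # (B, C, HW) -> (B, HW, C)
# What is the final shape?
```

Input: (5, 200, 6, 5) -> after flatten(2): (5, 200, 30) -> Output: (5, 30, 200)

Answer: (5, 30, 200)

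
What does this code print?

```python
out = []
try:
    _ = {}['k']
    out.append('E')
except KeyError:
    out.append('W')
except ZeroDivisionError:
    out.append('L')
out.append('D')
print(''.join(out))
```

Execution trace: 'W' (except KeyError) → 'D' (after the try/except). Output: WD

Answer: WD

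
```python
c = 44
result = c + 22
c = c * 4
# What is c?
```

Trace:
`c = 44` → c = 44
`result = c + 22` → result = 66
`c = c * 4` → c = 176
So c = 176

Answer: 176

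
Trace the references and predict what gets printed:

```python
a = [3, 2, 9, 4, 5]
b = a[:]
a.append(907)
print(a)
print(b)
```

Key concept: slice [:] creates copy.
Step by step:
`a = [3, 2, 9, 4, 5]` → a = [3, 2, 9, 4, 5]
`b = a[:]` → b = [3, 2, 9, 4, 5]
`a.append(907)` → a = [3, 2, 9, 4, 5, 907]
`print(a)` → prints [3, 2, 9, 4, 5, 907]
`print(b)` → prints [3, 2, 9, 4, 5]

Answer:
[3, 2, 9, 4, 5, 907]
[3, 2, 9, 4, 5]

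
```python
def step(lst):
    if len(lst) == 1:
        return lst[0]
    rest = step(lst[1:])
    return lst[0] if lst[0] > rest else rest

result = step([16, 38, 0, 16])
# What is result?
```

Recursive max over [16, 38, 0, 16] = 38

Answer: 38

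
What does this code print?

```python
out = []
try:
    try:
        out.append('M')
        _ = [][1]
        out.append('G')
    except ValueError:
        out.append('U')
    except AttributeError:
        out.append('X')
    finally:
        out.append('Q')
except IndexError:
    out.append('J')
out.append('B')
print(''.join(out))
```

Execution trace: 'M' (try body) → 'Q' (finally) → 'J' (outer except IndexError) → 'B' (after the try/except). Output: MQJB

Answer: MQJB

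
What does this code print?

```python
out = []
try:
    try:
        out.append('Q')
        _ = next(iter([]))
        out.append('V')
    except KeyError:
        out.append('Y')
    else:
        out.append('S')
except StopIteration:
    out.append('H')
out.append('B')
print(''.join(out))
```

Execution trace: 'Q' (try body) → 'H' (outer except StopIteration) → 'B' (after the try/except). Output: QHB

Answer: QHB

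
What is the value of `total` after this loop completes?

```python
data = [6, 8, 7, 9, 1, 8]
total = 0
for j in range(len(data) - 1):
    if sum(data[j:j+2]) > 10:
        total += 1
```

Count windows with sum > 10
`total` takes the values: 0 → 1 → 2 → 3

Answer: 3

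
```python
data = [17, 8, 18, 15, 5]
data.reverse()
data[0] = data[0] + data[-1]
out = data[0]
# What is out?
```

Trace:
`data = [17, 8, 18, 15, 5]` → data = [17, 8, 18, 15, 5]
`data.reverse()` → data = [5, 15, 18, 8, 17]
`data[0] = data[0] + data[-1]` → data = [22, 15, 18, 8, 17]
`out = data[0]` → out = 22
So out = 22

Answer: 22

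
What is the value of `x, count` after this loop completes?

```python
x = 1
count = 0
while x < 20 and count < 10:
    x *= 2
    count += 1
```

Double until >= 20 or 10 iterations
`x, count` takes the values: (1, 0) → (2, 0) → (2, 1) → (4, 1) → (4, 2) → (8, 2) → (8, 3) → (16, 3) → (16, 4) → (32, 4) → (32, 5)

Answer: 32, 5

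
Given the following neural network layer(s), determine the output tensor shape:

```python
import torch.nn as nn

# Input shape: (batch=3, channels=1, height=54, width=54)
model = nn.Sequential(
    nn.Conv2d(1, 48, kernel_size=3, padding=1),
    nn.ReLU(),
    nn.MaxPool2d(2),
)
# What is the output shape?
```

Input: (3, 1, 54, 54) -> after Conv2d: (3, 48, 54, 54) -> after ReLU: (3, 48, 54, 54) -> Output: (3, 48, 27, 27)

Answer: (3, 48, 27, 27)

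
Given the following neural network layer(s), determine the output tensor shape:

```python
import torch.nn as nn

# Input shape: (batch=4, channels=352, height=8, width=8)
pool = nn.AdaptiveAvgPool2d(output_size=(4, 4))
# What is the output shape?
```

Input: (4, 352, 8, 8) -> Output: (4, 352, 4, 4)

Answer: (4, 352, 4, 4)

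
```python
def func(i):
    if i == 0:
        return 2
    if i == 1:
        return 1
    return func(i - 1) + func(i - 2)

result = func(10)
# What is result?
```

Build up from base cases: func(0)=2, func(1)=1, func(2)=3, func(3)=4, func(4)=7, func(5)=11, func(6)=18, ..., func(10)=123

Answer: 123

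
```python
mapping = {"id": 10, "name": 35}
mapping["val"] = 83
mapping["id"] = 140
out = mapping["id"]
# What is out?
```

Trace:
`mapping = {"id": 10, "name": 35}` → mapping = {'id': 10, 'name': 35}
`mapping["val"] = 83` → mapping = {'id': 10, 'name': 35, 'val': 83}
`mapping["id"] = 140` → mapping = {'id': 140, 'name': 35, 'val': 83}
`out = mapping["id"]` → out = 140
So out = 140

Answer: 140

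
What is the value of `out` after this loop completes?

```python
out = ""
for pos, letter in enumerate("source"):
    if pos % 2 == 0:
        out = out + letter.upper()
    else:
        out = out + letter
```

Uppercase even positions in 'source'
`out` takes the values: "" → "S" → "So" → "SoU" → "SoUr" → "SoUrC" → "SoUrCe"

Answer: "SoUrCe"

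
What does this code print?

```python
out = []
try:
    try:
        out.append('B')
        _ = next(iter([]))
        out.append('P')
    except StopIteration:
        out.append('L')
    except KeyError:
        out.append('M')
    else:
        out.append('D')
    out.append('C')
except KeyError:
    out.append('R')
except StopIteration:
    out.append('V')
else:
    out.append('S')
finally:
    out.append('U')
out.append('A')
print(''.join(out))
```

Execution trace: 'B' (inner try body) → 'L' (inner except StopIteration) → 'C' (try body, no exception) → 'S' (else) → 'U' (finally) → 'A' (after the try/except). Output: BLCSUA

Answer: BLCSUA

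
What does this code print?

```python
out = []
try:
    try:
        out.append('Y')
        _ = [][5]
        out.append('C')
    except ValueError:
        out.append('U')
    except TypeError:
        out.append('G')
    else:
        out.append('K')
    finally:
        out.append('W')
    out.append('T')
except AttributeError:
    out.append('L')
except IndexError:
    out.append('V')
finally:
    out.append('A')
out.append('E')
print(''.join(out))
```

Execution trace: 'Y' (inner try body) → 'W' (inner finally) → 'V' (except IndexError) → 'A' (finally) → 'E' (after the try/except). Output: YWVAE

Answer: YWVAE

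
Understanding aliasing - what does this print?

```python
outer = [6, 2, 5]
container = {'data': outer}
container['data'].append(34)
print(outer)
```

Key concept: dict holds reference to list.
Step by step:
`outer = [6, 2, 5]` → outer = [6, 2, 5]
`container = {'data': outer}` → container = {'data': [6, 2, 5]}
`container['data'].append(34)` → outer = [6, 2, 5, 34]; container = {'data': [6, 2, 5, 34]}
`print(outer)` → prints [6, 2, 5, 34]

Answer: [6, 2, 5, 34]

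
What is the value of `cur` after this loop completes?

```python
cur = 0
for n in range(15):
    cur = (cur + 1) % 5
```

Increment mod 5, 15 times = 0
`cur` takes the values: 0 → 1 → 2 → 3 → 4 → 0 → 1 → 2 → 3 → 4 → 0 → 1 → 2 → 3 → 4 → 0

Answer: 0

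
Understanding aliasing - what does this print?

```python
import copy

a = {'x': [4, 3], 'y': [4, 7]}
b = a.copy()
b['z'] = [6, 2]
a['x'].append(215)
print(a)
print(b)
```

Key concept: shallow copy of dict with mutable values.
Step by step:
`a = {'x': [4, 3], 'y': [4, 7]}` → a = {'x': [4, 3], 'y': [4, 7]}
`b = a.copy()` → b = {'x': [4, 3], 'y': [4, 7]}
`b['z'] = [6, 2]` → b = {'x': [4, 3], 'y': [4, 7], 'z': [6, 2]}
`a['x'].append(215)` → a = {'x': [4, 3, 215], 'y': [4, 7]}; b = {'x': [4, 3, 215], 'y': [4, 7], 'z': [6, 2]}
`print(a)` → prints {'x': [4, 3, 215], 'y': [4, 7]}
`print(b)` → prints {'x': [4, 3, 215], 'y': [4, 7], 'z': [6, 2]}

Answer:
{'x': [4, 3, 215], 'y': [4, 7]}
{'x': [4, 3, 215], 'y': [4, 7], 'z': [6, 2]}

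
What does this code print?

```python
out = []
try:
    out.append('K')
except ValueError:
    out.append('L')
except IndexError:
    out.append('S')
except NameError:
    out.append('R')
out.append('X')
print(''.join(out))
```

Execution trace: 'K' (try body, no exception) → 'X' (after the try/except). Output: KX

Answer: KX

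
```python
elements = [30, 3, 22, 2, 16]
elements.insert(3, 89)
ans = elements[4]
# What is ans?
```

Trace:
`elements = [30, 3, 22, 2, 16]` → elements = [30, 3, 22, 2, 16]
`elements.insert(3, 89)` → elements = [30, 3, 22, 89, 2, 16]
`ans = elements[4]` → ans = 2
So ans = 2

Answer: 2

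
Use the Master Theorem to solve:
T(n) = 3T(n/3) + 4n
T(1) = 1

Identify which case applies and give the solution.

a=3, b=3, f(n)=4n. log_3(3) = 1. Since c=1 = 1, Case 2 applies: T(n) = Θ(n^log_b(a) · log n) = O(n log n).

Answer: O(n log n) - Case 2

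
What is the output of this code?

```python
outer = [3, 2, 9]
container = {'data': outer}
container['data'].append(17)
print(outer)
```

Key concept: dict holds reference to list.
Step by step:
`outer = [3, 2, 9]` → outer = [3, 2, 9]
`container = {'data': outer}` → container = {'data': [3, 2, 9]}
`container['data'].append(17)` → outer = [3, 2, 9, 17]; container = {'data': [3, 2, 9, 17]}
`print(outer)` → prints [3, 2, 9, 17]

Answer: [3, 2, 9, 17]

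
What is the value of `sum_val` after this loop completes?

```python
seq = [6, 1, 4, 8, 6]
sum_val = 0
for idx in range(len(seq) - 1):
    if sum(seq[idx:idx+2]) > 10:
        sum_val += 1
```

Count windows with sum > 10
`sum_val` takes the values: 0 → 1 → 2

Answer: 2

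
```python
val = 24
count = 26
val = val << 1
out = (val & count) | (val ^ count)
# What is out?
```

Trace:
`val = 24` → val = 24
`count = 26` → count = 26
`val = val << 1` → val = 48
`out = (val & count) | (val ^ count)` → out = 58
So out = 58

Answer: 58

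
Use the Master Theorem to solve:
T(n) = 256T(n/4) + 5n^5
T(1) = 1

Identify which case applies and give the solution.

a=256, b=4, f(n)=5n^5. log_4(256) = 4. Since c=5 > 4 and the regularity condition holds (256(n/4)^5 = (256/4^5)n^5 with 256/4^5 < 1), Case 3 applies: T(n) = Θ(f(n)) = O(n^5).

Answer: O(n^5) - Case 3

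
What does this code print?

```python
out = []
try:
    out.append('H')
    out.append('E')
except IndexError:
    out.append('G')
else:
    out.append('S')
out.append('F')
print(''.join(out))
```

Execution trace: 'H' (try body) → 'E' (try body, no exception) → 'S' (else) → 'F' (after the try/except). Output: HESF

Answer: HESF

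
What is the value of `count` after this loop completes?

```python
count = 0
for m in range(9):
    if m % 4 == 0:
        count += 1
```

Count numbers divisible by 4 in range(9)
`count` takes the values: 0 → 1 → 2 → 3

Answer: 3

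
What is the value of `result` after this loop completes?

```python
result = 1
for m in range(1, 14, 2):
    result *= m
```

Product of 1, 3, 5, ... up to 13
`result` takes the values: 1 → 3 → 15 → 105 → 945 → 10395 → 135135

Answer: 135135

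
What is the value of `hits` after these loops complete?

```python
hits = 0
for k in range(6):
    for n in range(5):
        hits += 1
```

6 * 5 = 30
`hits` takes the values: 0 → 1 → 2 → 3 → 4 → 5 → 6 → 7 → 8 → 9 → 10 → 11 → 12 → 13 → 14 → 15 → 16 → 17 → 18 → 19 → 20 → 21 → 22 → 23 → 24 → 25 → 26 → 27 → 28 → 29 → 30

Answer: 30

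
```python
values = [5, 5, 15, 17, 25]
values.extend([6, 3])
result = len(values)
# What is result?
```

Trace:
`values = [5, 5, 15, 17, 25]` → values = [5, 5, 15, 17, 25]
`values.extend([6, 3])` → values = [5, 5, 15, 17, 25, 6, 3]
`result = len(values)` → result = 7
So result = 7

Answer: 7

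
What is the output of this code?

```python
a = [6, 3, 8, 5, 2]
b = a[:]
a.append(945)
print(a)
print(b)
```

Key concept: slice [:] creates copy.
Step by step:
`a = [6, 3, 8, 5, 2]` → a = [6, 3, 8, 5, 2]
`b = a[:]` → b = [6, 3, 8, 5, 2]
`a.append(945)` → a = [6, 3, 8, 5, 2, 945]
`print(a)` → prints [6, 3, 8, 5, 2, 945]
`print(b)` → prints [6, 3, 8, 5, 2]

Answer:
[6, 3, 8, 5, 2, 945]
[6, 3, 8, 5, 2]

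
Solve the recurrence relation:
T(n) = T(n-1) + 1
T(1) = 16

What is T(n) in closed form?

Unrolling: T(n) = T(1) + 1·(n-1) = 16 + 1(n-1) = n + 15.

Answer: T(n) = n + 15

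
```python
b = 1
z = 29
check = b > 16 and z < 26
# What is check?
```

Trace:
`b = 1` → b = 1
`z = 29` → z = 29
`check = b > 16 and z < 26` → check = False
So check = False

Answer: False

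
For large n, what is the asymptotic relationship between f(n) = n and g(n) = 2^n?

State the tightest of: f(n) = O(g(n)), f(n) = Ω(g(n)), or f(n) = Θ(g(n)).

n vs 2^n: f(n) = O(g(n)) but not Ω(g(n)) — 2^n grows strictly faster than n.

Answer: f(n) = O(g(n)) but not Ω(g(n)) — 2^n grows strictly faster than n.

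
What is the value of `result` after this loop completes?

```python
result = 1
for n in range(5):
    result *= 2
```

2^5 = 32
`result` takes the values: 1 → 2 → 4 → 8 → 16 → 32

Answer: 32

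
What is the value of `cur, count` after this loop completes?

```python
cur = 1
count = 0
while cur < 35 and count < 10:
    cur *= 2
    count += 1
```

Double until >= 35 or 10 iterations
`cur, count` takes the values: (1, 0) → (2, 0) → (2, 1) → (4, 1) → (4, 2) → (8, 2) → (8, 3) → (16, 3) → (16, 4) → (32, 4) → (32, 5) → (64, 5) → (64, 6)

Answer: 64, 6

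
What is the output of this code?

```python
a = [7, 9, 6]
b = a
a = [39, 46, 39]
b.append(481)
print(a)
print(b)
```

Key concept: rebinding vs mutation: a is rebound to a new list, b still points at the original.
Step by step:
`a = [7, 9, 6]` → a = [7, 9, 6]
`b = a` → b = [7, 9, 6] (same object as a)
`a = [39, 46, 39]` → a = [39, 46, 39]
`b.append(481)` → b = [7, 9, 6, 481]
`print(a)` → prints [39, 46, 39]
`print(b)` → prints [7, 9, 6, 481]

Answer:
[39, 46, 39]
[7, 9, 6, 481]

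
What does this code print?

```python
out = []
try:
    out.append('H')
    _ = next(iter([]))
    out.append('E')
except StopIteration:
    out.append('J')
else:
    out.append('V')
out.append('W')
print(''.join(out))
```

Execution trace: 'H' (try body) → 'J' (except StopIteration) → 'W' (after the try/except). Output: HJW

Answer: HJW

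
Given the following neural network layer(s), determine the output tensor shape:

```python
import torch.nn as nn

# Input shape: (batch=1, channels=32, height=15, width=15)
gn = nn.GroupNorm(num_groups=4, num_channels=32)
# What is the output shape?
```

Input: (1, 32, 15, 15) -> Output: (1, 32, 15, 15)

Answer: (1, 32, 15, 15)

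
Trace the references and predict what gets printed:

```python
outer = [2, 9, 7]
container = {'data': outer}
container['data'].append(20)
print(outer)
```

Key concept: dict holds reference to list.
Step by step:
`outer = [2, 9, 7]` → outer = [2, 9, 7]
`container = {'data': outer}` → container = {'data': [2, 9, 7]}
`container['data'].append(20)` → outer = [2, 9, 7, 20]; container = {'data': [2, 9, 7, 20]}
`print(outer)` → prints [2, 9, 7, 20]

Answer: [2, 9, 7, 20]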